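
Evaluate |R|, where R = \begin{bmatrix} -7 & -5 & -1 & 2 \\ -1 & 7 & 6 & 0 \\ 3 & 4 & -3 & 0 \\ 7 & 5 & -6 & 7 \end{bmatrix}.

The determinant is 2035.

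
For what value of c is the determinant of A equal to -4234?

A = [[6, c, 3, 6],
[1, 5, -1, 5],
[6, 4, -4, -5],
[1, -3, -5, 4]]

Expanding along the row containing c, det(A) is linear in c: det(A) = (142)·c + (-3666).
Set (142)·c + (-3666) = -4234  ⇒  (142)·c = -568  ⇒  c = -4.

c = -4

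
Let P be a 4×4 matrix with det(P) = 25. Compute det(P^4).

det(P^4) = (det P)^4 = (25)^4 = 390625

The determinant is 390625.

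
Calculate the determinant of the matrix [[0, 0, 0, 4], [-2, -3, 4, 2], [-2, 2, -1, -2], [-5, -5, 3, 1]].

The determinant is -180.

Expand along row 1 (it has 3 zeros):
  − (4) · M_14   where M_14 = det([-2 -3 4; -2 2 -1; -5 -5 3]) = 45
det = (-1)·(4)·(45) = -180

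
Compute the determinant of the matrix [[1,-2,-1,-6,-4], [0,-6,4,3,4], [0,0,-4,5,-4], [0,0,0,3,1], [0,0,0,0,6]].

432

The matrix is upper triangular, so the determinant is the product of the diagonal entries:
det = (1) · (-6) · (-4) · (3) · (6) = 432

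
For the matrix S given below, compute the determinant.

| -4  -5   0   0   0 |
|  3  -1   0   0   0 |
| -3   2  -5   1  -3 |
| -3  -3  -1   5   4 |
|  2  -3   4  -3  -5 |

det(S) = 2413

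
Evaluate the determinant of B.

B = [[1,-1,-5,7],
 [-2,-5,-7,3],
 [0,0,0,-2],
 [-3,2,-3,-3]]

218

Expand along row 3 (it has 3 zeros):
  − (-2) · M_34   where M_34 = det([1 -1 -5; -2 -5 -7; -3 2 -3]) = 109
det = (-1)·(-2)·(109) = 218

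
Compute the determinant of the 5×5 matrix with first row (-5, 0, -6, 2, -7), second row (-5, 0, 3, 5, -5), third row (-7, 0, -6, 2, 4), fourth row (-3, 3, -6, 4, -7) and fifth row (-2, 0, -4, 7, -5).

The determinant is 11661.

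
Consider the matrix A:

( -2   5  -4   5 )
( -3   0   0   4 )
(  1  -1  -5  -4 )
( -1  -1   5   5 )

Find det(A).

Expand along row 2 (it has 2 zeros):
  − (-3) · M_21   where M_21 = det([5 -4 5; -1 -5 -4; -1 5 5]) = -111
  + (4) · M_24   where M_24 = det([-2 5 -4; 1 -1 -5; -1 -1 5]) = 28
det = (-1)·(-3)·(-111) + (+1)·(4)·(28) = -221

|A| = -221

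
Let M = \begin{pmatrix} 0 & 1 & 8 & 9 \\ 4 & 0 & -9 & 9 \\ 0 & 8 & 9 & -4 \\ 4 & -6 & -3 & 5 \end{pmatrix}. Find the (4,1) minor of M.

Delete row 4 and column 1; the remaining 3×3 submatrix is [1 8 9; 0 -9 9; 8 9 -4].
Its determinant is 1179.

1179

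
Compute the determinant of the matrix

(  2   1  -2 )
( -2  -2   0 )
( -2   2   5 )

The determinant is 6.

Expand along row 2:
  − (-2) · |1 -2; 2 5| = −(-2)·(5 − (-4)) = 18
  + (-2) · |2 -2; -2 5| = (-2)·(10 − 4) = -12
Sum: (18) + (-12) = 6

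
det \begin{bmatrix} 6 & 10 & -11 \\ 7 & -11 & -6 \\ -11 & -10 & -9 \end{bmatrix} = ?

The determinant is 3625.

Expand along row 1:
  + 6 · |-11 -6; -10 -9| = 6·(99 − 60) = 234
  − 10 · |7 -6; -11 -9| = −10·(-63 − 66) = 1290
  + (-11) · |7 -11; -11 -10| = (-11)·(-70 − 121) = 2101
Sum: (234) + (1290) + (2101) = 3625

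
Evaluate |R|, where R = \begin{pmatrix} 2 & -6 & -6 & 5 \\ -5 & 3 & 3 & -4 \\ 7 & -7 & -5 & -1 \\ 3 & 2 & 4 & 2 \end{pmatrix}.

-522

Expand along row 1:
  + (2) · M_11   where M_11 = det([3 3 -4; -7 -5 -1; 2 4 2]) = 90
  − (-6) · M_12   where M_12 = det([-5 3 -4; 7 -5 -1; 3 4 2]) = -193
  + (-6) · M_13   where M_13 = det([-5 3 -4; 7 -7 -1; 3 2 2]) = -131
  − (5) · M_14   where M_14 = det([-5 3 3; 7 -7 -5; 3 2 4]) = 66
det = (+1)·(2)·(90) + (-1)·(-6)·(-193) + (+1)·(-6)·(-131) + (-1)·(5)·(66) = -522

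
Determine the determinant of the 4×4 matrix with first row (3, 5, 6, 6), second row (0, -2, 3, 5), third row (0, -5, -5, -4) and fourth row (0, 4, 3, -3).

The determinant is -366.

Expand along column 1 (it has 3 zeros):
  + (3) · M_11   where M_11 = det([-2 3 5; -5 -5 -4; 4 3 -3]) = -122
det = (+1)·(3)·(-122) = -366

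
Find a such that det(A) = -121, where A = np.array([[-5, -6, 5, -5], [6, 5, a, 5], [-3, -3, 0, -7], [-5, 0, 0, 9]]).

Expanding along the column containing a, det(A) is linear in a: det(A) = (162)·a + (365).
Set (162)·a + (365) = -121  ⇒  (162)·a = -486  ⇒  a = -3.

a = -3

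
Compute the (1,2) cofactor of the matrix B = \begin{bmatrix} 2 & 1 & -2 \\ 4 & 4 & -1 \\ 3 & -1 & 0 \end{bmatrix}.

-3

Delete row 1 and column 2; the remaining 2×2 submatrix is [4 -1; 3 0].
Its determinant is 4·0 − (-1)·3 = 3.
The cofactor carries sign (−1)^(1+2) = −1, so C_{1,2} = −(3) = -3.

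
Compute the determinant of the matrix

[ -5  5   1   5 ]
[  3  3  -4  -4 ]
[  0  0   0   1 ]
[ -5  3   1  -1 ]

Expand along row 3 (it has 3 zeros):
  − (1) · M_34   where M_34 = det([-5 5 1; 3 3 -4; -5 3 1]) = 34
det = (-1)·(1)·(34) = -34

The determinant is -34.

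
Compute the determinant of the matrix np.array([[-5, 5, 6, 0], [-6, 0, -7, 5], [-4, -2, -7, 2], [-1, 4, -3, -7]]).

Expand along row 1 (it has 1 zero):
  + (-5) · M_11   where M_11 = det([0 -7 5; -2 -7 2; 4 -3 -7]) = 212
  − (5) · M_12   where M_12 = det([-6 -7 5; -4 -7 2; -1 -3 -7]) = -95
  + (6) · M_13   where M_13 = det([-6 0 5; -4 -2 2; -1 4 -7]) = -126
det = (+1)·(-5)·(212) + (-1)·(5)·(-95) + (+1)·(6)·(-126) = -1341

-1341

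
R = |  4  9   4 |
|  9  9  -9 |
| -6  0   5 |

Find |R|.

det(R) = 477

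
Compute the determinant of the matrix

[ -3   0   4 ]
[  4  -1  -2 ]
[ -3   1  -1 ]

Expand along row 1:
  + (-3) · |-1 -2; 1 -1| = (-3)·(1 − (-2)) = -9
  + 4 · |4 -1; -3 1| = 4·(4 − 3) = 4
Sum: (-9) + (4) = -5

The determinant is -5.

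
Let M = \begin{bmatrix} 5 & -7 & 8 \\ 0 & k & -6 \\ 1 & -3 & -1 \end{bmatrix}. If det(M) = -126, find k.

k = 6

Expanding along the row containing k, det(M) is linear in k: det(M) = (-13)·k + (-48).
Set (-13)·k + (-48) = -126  ⇒  (-13)·k = -78  ⇒  k = 6.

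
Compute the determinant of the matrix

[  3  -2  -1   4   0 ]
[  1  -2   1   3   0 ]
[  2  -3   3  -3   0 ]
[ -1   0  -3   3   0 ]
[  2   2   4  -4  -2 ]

Expand along column 5 (it has 4 zeros):
  + (-2) · M_55   where M_55 = det([3 -2 -1 4; 1 -2 1 3; 2 -3 3 -3; -1 0 -3 3]) = 96
det = (+1)·(-2)·(96) = -192

-192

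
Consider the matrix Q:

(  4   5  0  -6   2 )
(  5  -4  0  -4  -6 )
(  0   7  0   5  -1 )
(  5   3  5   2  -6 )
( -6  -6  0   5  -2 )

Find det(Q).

Expand along column 3 (it has 4 zeros):
  − (5) · M_43   where M_43 = det([4 5 -6 2; 5 -4 -4 -6; 0 7 5 -1; -6 -6 5 -2]) = 1047
det = (-1)·(5)·(1047) = -5235

det(Q) = -5235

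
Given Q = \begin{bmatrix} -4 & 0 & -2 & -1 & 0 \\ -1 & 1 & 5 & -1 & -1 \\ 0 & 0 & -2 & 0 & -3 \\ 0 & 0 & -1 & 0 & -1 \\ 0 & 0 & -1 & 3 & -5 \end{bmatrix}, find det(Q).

-12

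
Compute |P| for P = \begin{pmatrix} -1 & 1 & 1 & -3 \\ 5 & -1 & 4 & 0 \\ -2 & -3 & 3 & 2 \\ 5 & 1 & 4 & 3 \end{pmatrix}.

|P| = -321

Expand along row 2 (it has 1 zero):
  − (5) · M_21   where M_21 = det([1 1 -3; -3 3 2; 1 4 3]) = 57
  + (-1) · M_22   where M_22 = det([-1 1 -3; -2 3 2; 5 4 3]) = 84
  − (4) · M_23   where M_23 = det([-1 1 -3; -2 -3 2; 5 1 3]) = -12
det = (-1)·(5)·(57) + (+1)·(-1)·(84) + (-1)·(4)·(-12) = -321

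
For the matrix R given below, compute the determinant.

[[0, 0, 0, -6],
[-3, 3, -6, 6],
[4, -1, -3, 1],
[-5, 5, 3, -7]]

Expand along row 1 (it has 3 zeros):
  − (-6) · M_14   where M_14 = det([-3 3 -6; 4 -1 -3; -5 5 3]) = -117
det = (-1)·(-6)·(-117) = -702

|R| = -702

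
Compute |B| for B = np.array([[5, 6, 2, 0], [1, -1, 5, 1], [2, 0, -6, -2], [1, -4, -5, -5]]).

Expand along row 1 (it has 1 zero):
  + (5) · M_11   where M_11 = det([-1 5 1; 0 -6 -2; -4 -5 -5]) = -4
  − (6) · M_12   where M_12 = det([1 5 1; 2 -6 -2; 1 -5 -5]) = 56
  + (2) · M_13   where M_13 = det([1 -1 1; 2 0 -2; 1 -4 -5]) = -24
det = (+1)·(5)·(-4) + (-1)·(6)·(56) + (+1)·(2)·(-24) = -404

det(B) = -404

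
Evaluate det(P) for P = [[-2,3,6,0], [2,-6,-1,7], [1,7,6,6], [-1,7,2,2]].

The determinant is 796.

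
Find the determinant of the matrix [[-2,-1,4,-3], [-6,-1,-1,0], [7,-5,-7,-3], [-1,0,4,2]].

761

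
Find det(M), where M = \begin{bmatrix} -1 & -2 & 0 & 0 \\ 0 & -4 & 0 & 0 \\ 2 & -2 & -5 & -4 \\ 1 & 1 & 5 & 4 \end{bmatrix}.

|M| = 0

M is block lower-triangular with a 2×2 block and a 2×2 block on the diagonal, so its determinant equals the product of the determinants of the diagonal blocks.
det of the 2×2 block = 4
det of the 2×2 block = 0
det = (4)·(0) = 0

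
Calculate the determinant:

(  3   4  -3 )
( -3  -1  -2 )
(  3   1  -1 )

-27

Expand along row 1:
  + 3 · |-1 -2; 1 -1| = 3·(1 − (-2)) = 9
  − 4 · |-3 -2; 3 -1| = −4·(3 − (-6)) = -36
  + (-3) · |-3 -1; 3 1| = (-3)·(-3 − (-3)) = 0
Sum: (9) + (-36) + (0) = -27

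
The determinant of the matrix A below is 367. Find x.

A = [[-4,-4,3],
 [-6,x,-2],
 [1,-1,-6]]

Expanding along the row containing x, det(A) is linear in x: det(A) = (21)·x + (178).
Set (21)·x + (178) = 367  ⇒  (21)·x = 189  ⇒  x = 9.

9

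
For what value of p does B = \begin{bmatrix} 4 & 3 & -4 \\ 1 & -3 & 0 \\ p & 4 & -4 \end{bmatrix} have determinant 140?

-8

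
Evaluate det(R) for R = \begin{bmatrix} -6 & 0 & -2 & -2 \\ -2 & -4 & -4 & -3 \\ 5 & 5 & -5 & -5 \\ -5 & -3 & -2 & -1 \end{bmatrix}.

Expand along row 1 (it has 1 zero):
  + (-6) · M_11   where M_11 = det([-4 -4 -3; 5 -5 -5; -3 -2 -1]) = 15
  + (-2) · M_13   where M_13 = det([-2 -4 -3; 5 5 -5; -5 -3 -1]) = -110
  − (-2) · M_14   where M_14 = det([-2 -4 -4; 5 5 -5; -5 -3 -2]) = -130
det = (+1)·(-6)·(15) + (+1)·(-2)·(-110) + (-1)·(-2)·(-130) = -130

-130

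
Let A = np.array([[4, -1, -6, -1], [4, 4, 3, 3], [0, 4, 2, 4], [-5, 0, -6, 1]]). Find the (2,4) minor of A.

-206

Delete row 2 and column 4; the remaining 3×3 submatrix is [4 -1 -6; 0 4 2; -5 0 -6].
Its determinant is -206.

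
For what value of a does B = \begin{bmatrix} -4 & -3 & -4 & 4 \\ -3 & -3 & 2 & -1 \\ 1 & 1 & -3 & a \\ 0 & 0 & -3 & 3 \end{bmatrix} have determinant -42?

a = -2

Expanding along the row containing a, det(B) is linear in a: det(B) = (9)·a + (-24).
Set (9)·a + (-24) = -42  ⇒  (9)·a = -18  ⇒  a = -2.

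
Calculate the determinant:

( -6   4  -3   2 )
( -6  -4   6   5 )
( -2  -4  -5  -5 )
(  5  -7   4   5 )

-3506

Expand along row 1:
  + (-6) · M_11   where M_11 = det([-4 6 5; -4 -5 -5; -7 4 5]) = 95
  − (4) · M_12   where M_12 = det([-6 6 5; -2 -5 -5; 5 4 5]) = 25
  + (-3) · M_13   where M_13 = det([-6 -4 5; -2 -4 -5; 5 -7 5]) = 560
  − (2) · M_14   where M_14 = det([-6 -4 6; -2 -4 -5; 5 -7 4]) = 578
det = (+1)·(-6)·(95) + (-1)·(4)·(25) + (+1)·(-3)·(560) + (-1)·(2)·(578) = -3506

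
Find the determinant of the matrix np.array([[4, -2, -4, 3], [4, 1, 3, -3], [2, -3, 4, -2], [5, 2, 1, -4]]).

-245

Expand along row 1:
  + (4) · M_11   where M_11 = det([1 3 -3; -3 4 -2; 2 1 -4]) = -29
  − (-2) · M_12   where M_12 = det([4 3 -3; 2 4 -2; 5 1 -4]) = -8
  + (-4) · M_13   where M_13 = det([4 1 -3; 2 -3 -2; 5 2 -4]) = 5
  − (3) · M_14   where M_14 = det([4 1 3; 2 -3 4; 5 2 1]) = 31
det = (+1)·(4)·(-29) + (-1)·(-2)·(-8) + (+1)·(-4)·(5) + (-1)·(3)·(31) = -245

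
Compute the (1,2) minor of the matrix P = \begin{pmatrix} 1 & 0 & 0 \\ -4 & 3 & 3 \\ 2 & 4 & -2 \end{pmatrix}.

The minor is 2.

Delete row 1 and column 2; the remaining 2×2 submatrix is [-4 3; 2 -2].
Its determinant is (-4)·(-2) − 3·2 = 2.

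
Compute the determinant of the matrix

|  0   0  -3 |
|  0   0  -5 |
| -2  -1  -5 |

Expand along row 1:
  + (-3) · |0 0; -2 -1| = (-3)·(0 − 0) = 0

The determinant is 0.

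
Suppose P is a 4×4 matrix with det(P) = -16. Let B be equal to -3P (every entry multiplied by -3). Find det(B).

For a 4×4 matrix, det(-3P) = (-3)^4·det(P) = 81·det(P).
det(B) = (81)·(-16) = -1296

det(B) = -1296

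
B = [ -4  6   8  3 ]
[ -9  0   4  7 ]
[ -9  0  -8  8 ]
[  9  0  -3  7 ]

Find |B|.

Expand along column 2 (it has 3 zeros):
  − (6) · M_12   where M_12 = det([-9 4 7; -9 -8 8; 9 -3 7]) = 1521
det = (-1)·(6)·(1521) = -9126

det(B) = -9126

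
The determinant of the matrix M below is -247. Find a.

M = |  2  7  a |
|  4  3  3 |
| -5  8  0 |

Expanding along the column containing a, det(M) is linear in a: det(M) = (47)·a + (-153).
Set (47)·a + (-153) = -247  ⇒  (47)·a = -94  ⇒  a = -2.

a = -2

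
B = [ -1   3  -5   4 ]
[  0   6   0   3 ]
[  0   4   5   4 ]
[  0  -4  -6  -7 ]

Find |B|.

Expand along column 1 (it has 3 zeros):
  + (-1) · M_11   where M_11 = det([6 0 3; 4 5 4; -4 -6 -7]) = -78
det = (+1)·(-1)·(-78) = 78

|B| = 78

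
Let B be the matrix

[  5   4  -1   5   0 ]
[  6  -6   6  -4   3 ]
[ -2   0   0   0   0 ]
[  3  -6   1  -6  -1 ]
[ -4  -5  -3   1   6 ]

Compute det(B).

-854

Expand along row 3 (it has 4 zeros):
  + (-2) · M_31   where M_31 = det([4 -1 5 0; -6 6 -4 3; -6 1 -6 -1; -5 -3 1 6]) = 427
det = (+1)·(-2)·(427) = -854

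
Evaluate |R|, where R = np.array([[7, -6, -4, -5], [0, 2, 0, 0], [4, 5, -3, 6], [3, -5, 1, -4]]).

|R| = -318

Expand along row 2 (it has 3 zeros):
  + (2) · M_22   where M_22 = det([7 -4 -5; 4 -3 6; 3 1 -4]) = -159
det = (+1)·(2)·(-159) = -318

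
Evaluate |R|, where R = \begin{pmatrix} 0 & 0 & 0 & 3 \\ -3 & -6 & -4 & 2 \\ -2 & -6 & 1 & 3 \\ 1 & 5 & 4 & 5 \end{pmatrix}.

The determinant is -147.

Expand along row 1 (it has 3 zeros):
  − (3) · M_14   where M_14 = det([-3 -6 -4; -2 -6 1; 1 5 4]) = 49
det = (-1)·(3)·(49) = -147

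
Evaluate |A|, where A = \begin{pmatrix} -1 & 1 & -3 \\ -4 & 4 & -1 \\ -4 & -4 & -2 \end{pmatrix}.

Expand along row 1:
  + (-1) · |4 -1; -4 -2| = (-1)·(-8 − 4) = 12
  − 1 · |-4 -1; -4 -2| = −1·(8 − 4) = -4
  + (-3) · |-4 4; -4 -4| = (-3)·(16 − (-16)) = -96
Sum: (12) + (-4) + (-96) = -88

The determinant is -88.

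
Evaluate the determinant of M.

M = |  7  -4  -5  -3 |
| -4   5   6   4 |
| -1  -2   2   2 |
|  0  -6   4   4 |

The determinant is -44.

Expand along row 4 (it has 1 zero):
  + (-6) · M_42   where M_42 = det([7 -5 -3; -4 6 4; -1 2 2]) = 14
  − (4) · M_43   where M_43 = det([7 -4 -3; -4 5 4; -1 -2 2]) = 71
  + (4) · M_44   where M_44 = det([7 -4 -5; -4 5 6; -1 -2 2]) = 81
det = (+1)·(-6)·(14) + (-1)·(4)·(71) + (+1)·(4)·(81) = -44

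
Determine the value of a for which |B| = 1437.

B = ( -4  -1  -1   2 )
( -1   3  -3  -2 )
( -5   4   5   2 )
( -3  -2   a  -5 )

9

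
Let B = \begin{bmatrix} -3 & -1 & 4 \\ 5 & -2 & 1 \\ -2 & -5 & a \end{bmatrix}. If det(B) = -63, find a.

a = 6

Expanding along the column containing a, det(B) is linear in a: det(B) = (11)·a + (-129).
Set (11)·a + (-129) = -63  ⇒  (11)·a = 66  ⇒  a = 6.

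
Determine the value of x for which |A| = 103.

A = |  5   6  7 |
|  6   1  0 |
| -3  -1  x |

Expanding along the row containing x, det(A) is linear in x: det(A) = (-31)·x + (-21).
Set (-31)·x + (-21) = 103  ⇒  (-31)·x = 124  ⇒  x = -4.

x = -4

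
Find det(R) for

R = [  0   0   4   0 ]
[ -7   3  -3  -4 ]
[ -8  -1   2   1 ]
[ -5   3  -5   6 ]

Expand along row 1 (it has 3 zeros):
  + (4) · M_13   where M_13 = det([-7 3 -4; -8 -1 1; -5 3 6]) = 308
det = (+1)·(4)·(308) = 1232

The determinant is 1232.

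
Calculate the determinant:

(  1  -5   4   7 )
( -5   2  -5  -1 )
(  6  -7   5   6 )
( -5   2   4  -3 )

Expand along row 1:
  + (1) · M_11   where M_11 = det([2 -5 -1; -7 5 6; 2 4 -3]) = 5
  − (-5) · M_12   where M_12 = det([-5 -5 -1; 6 5 6; -5 4 -3]) = 206
  + (4) · M_13   where M_13 = det([-5 2 -1; 6 -7 6; -5 2 -3]) = -46
  − (7) · M_14   where M_14 = det([-5 2 -5; 6 -7 5; -5 2 4]) = 207
det = (+1)·(1)·(5) + (-1)·(-5)·(206) + (+1)·(4)·(-46) + (-1)·(7)·(207) = -598

-598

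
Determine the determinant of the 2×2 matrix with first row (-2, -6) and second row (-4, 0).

det = (-2)·0 − (-6)·(-4) = 0 − 24 = -24

-24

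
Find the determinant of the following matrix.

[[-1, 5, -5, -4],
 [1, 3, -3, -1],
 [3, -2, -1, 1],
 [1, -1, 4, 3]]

Expand along row 1:
  + (-1) · M_11   where M_11 = det([3 -3 -1; -2 -1 1; -1 4 3]) = -27
  − (5) · M_12   where M_12 = det([1 -3 -1; 3 -1 1; 1 4 3]) = 4
  + (-5) · M_13   where M_13 = det([1 3 -1; 3 -2 1; 1 -1 3]) = -28
  − (-4) · M_14   where M_14 = det([1 3 -3; 3 -2 -1; 1 -1 4]) = -45
det = (+1)·(-1)·(-27) + (-1)·(5)·(4) + (+1)·(-5)·(-28) + (-1)·(-4)·(-45) = -33

-33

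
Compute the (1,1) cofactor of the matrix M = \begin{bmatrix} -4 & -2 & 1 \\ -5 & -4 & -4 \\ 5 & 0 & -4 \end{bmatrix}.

Delete row 1 and column 1; the remaining 2×2 submatrix is [-4 -4; 0 -4].
Its determinant is (-4)·(-4) − (-4)·0 = 16.
The cofactor carries sign (−1)^(1+1) = +1, so C_{1,1} = +(16) = 16.

16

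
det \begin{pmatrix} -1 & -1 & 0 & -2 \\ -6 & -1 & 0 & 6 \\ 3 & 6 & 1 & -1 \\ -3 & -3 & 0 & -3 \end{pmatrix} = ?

-15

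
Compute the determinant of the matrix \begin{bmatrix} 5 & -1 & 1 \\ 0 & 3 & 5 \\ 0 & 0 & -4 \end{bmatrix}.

-60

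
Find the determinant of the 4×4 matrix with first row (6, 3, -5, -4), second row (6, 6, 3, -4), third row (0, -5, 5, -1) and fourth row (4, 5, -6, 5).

2338

Expand along row 3 (it has 1 zero):
  − (-5) · M_32   where M_32 = det([6 -5 -4; 6 3 -4; 4 -6 5]) = 368
  + (5) · M_33   where M_33 = det([6 3 -4; 6 6 -4; 4 5 5]) = 138
  − (-1) · M_34   where M_34 = det([6 3 -5; 6 6 3; 4 5 -6]) = -192
det = (-1)·(-5)·(368) + (+1)·(5)·(138) + (-1)·(-1)·(-192) = 2338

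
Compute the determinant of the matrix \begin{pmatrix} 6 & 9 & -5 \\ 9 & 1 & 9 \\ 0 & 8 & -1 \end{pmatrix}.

-717

Expand along column 1:
  + 6 · |1 9; 8 -1| = 6·(-1 − 72) = -438
  − 9 · |9 -5; 8 -1| = −9·(-9 − (-40)) = -279
Sum: (-438) + (-279) = -717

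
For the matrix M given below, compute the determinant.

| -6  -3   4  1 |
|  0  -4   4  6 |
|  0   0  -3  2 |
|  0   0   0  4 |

The determinant is -288.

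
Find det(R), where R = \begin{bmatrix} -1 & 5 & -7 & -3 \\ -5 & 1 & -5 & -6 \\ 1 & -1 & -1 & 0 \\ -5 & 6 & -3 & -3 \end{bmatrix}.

det(R) = -54

Expand along row 3 (it has 1 zero):
  + (1) · M_31   where M_31 = det([5 -7 -3; 1 -5 -6; 6 -3 -3]) = 135
  − (-1) · M_32   where M_32 = det([-1 -7 -3; -5 -5 -6; -5 -3 -3]) = -72
  + (-1) · M_33   where M_33 = det([-1 5 -3; -5 1 -6; -5 6 -3]) = 117
det = (+1)·(1)·(135) + (-1)·(-1)·(-72) + (+1)·(-1)·(117) = -54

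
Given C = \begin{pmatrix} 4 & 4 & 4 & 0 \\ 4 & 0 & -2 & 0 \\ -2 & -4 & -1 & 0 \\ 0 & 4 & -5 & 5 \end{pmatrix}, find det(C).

-320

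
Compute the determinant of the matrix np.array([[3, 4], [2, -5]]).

-23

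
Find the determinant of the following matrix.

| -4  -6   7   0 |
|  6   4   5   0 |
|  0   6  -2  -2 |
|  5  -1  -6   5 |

716

Expand along column 4 (it has 2 zeros):
  − (-2) · M_34   where M_34 = det([-4 -6 7; 6 4 5; 5 -1 -6]) = -472
  + (5) · M_44   where M_44 = det([-4 -6 7; 6 4 5; 0 6 -2]) = 332
det = (-1)·(-2)·(-472) + (+1)·(5)·(332) = 716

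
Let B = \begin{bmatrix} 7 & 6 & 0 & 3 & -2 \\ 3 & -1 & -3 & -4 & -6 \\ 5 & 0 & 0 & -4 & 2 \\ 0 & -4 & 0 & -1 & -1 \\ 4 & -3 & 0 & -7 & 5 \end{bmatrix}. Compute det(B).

-615

Expand along column 3 (it has 4 zeros):
  − (-3) · M_23   where M_23 = det([7 6 3 -2; 5 0 -4 2; 0 -4 -1 -1; 4 -3 -7 5]) = -205
det = (-1)·(-3)·(-205) = -615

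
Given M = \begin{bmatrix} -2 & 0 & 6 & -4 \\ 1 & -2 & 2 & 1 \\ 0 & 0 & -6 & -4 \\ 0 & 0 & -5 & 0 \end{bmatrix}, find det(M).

M is block upper-triangular with a 2×2 block and a 2×2 block on the diagonal, so its determinant equals the product of the determinants of the diagonal blocks.
det of the 2×2 block = 4
det of the 2×2 block = -20
det = (4)·(-20) = -80

-80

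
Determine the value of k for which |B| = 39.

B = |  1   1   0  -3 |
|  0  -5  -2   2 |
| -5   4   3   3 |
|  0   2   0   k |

k = 1

Expanding along the row containing k, det(B) is linear in k: det(B) = (3)·k + (36).
Set (3)·k + (36) = 39  ⇒  (3)·k = 3  ⇒  k = 1.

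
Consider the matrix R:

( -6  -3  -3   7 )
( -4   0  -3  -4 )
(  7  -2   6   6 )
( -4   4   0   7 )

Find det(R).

Expand along row 2 (it has 1 zero):
  − (-4) · M_21   where M_21 = det([-3 -3 7; -2 6 6; 4 0 7]) = -408
  − (-3) · M_23   where M_23 = det([-6 -3 7; 7 -2 6; -4 4 7]) = 587
  + (-4) · M_24   where M_24 = det([-6 -3 -3; 7 -2 6; -4 4 0]) = 156
det = (-1)·(-4)·(-408) + (-1)·(-3)·(587) + (+1)·(-4)·(156) = -495

-495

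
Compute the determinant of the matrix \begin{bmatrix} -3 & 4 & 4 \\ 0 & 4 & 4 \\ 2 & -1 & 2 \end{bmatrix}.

-36

Expand along row 2:
  + 4 · |-3 4; 2 2| = 4·(-6 − 8) = -56
  − 4 · |-3 4; 2 -1| = −4·(3 − 8) = 20
Sum: (-56) + (20) = -36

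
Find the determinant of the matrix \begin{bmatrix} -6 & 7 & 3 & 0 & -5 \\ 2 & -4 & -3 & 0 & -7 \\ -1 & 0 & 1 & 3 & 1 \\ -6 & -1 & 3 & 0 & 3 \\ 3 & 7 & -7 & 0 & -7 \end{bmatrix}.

The determinant is -8472.

Expand along column 4 (it has 4 zeros):
  − (3) · M_34   where M_34 = det([-6 7 3 -5; 2 -4 -3 -7; -6 -1 3 3; 3 7 -7 -7]) = 2824
det = (-1)·(3)·(2824) = -8472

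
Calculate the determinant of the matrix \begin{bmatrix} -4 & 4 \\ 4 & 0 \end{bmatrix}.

det = (-4)·0 − 4·4 = 0 − 16 = -16

-16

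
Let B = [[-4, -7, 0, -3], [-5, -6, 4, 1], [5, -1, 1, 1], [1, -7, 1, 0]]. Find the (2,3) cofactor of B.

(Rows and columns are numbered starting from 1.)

Delete row 2 and column 3; the remaining 3×3 submatrix is [-4 -7 -3; 5 -1 1; 1 -7 0].
Its determinant is 67.
The cofactor carries sign (−1)^(2+3) = −1, so C_{2,3} = −(67) = -67.

-67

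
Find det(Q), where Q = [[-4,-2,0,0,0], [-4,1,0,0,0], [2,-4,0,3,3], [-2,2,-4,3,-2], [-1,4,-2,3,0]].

Q is block lower-triangular with a 2×2 block and a 3×3 block on the diagonal, so its determinant equals the product of the determinants of the diagonal blocks.
det of the 2×2 block = -12
det of the 3×3 block = -6
det = (-12)·(-6) = 72

det(Q) = 72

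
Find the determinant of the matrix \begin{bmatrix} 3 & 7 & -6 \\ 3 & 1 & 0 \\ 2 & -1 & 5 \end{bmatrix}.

-60

Expand along column 3:
  + (-6) · |3 1; 2 -1| = (-6)·(-3 − 2) = 30
  + 5 · |3 7; 3 1| = 5·(3 − 21) = -90
Sum: (30) + (-90) = -60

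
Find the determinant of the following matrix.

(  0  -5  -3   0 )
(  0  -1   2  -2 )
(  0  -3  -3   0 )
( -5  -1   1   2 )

Expand along column 1 (it has 3 zeros):
  − (-5) · M_41   where M_41 = det([-5 -3 0; -1 2 -2; -3 -3 0]) = 12
det = (-1)·(-5)·(12) = 60

60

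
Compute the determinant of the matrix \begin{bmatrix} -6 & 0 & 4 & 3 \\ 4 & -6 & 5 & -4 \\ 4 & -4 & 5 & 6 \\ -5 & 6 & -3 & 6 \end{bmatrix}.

The determinant is -310.

Expand along row 1 (it has 1 zero):
  + (-6) · M_11   where M_11 = det([-6 5 -4; -4 5 6; 6 -3 6]) = 84
  + (4) · M_13   where M_13 = det([4 -6 -4; 4 -4 6; -5 6 6]) = 68
  − (3) · M_14   where M_14 = det([4 -6 5; 4 -4 5; -5 6 -3]) = 26
det = (+1)·(-6)·(84) + (+1)·(4)·(68) + (-1)·(3)·(26) = -310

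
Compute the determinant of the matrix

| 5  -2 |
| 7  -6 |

-16

det = 5·(-6) − (-2)·7 = -30 − (-14) = -16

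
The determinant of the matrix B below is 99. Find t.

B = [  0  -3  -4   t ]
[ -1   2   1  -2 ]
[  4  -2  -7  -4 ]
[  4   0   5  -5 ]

Expanding along the column containing t, det(B) is linear in t: det(B) = (78)·t + (-369).
Set (78)·t + (-369) = 99  ⇒  (78)·t = 468  ⇒  t = 6.

6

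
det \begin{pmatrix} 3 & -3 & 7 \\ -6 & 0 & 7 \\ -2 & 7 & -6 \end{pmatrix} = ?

The determinant is -291.

Expand along row 2:
  − (-6) · |-3 7; 7 -6| = −(-6)·(18 − 49) = -186
  − 7 · |3 -3; -2 7| = −7·(21 − 6) = -105
Sum: (-186) + (-105) = -291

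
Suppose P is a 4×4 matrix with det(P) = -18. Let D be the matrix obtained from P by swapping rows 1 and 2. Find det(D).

Swapping two rows multiplies the determinant by −1.
det(D) = (-1)·(-18) = 18

The determinant is 18.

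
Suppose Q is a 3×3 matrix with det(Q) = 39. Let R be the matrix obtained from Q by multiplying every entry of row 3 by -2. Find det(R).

-78

Scaling one row by -2 multiplies the determinant by -2.
det(R) = (-2)·(39) = -78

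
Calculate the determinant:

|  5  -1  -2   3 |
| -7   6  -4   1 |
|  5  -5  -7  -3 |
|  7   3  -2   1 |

Expand along row 1:
  + (5) · M_11   where M_11 = det([6 -4 1; -5 -7 -3; 3 -2 1]) = -31
  − (-1) · M_12   where M_12 = det([-7 -4 1; 5 -7 -3; 7 -2 1]) = 234
  + (-2) · M_13   where M_13 = det([-7 6 1; 5 -5 -3; 7 3 1]) = -134
  − (3) · M_14   where M_14 = det([-7 6 -4; 5 -5 -7; 7 3 -2]) = -651
det = (+1)·(5)·(-31) + (-1)·(-1)·(234) + (+1)·(-2)·(-134) + (-1)·(3)·(-651) = 2300

2300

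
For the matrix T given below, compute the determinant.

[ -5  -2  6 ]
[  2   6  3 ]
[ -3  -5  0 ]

-9

Expand along column 3:
  + 6 · |2 6; -3 -5| = 6·(-10 − (-18)) = 48
  − 3 · |-5 -2; -3 -5| = −3·(25 − 6) = -57
Sum: (48) + (-57) = -9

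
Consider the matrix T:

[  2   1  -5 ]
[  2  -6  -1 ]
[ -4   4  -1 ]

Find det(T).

106

Expand along column 1:
  + 2 · |-6 -1; 4 -1| = 2·(6 − (-4)) = 20
  − 2 · |1 -5; 4 -1| = −2·(-1 − (-20)) = -38
  + (-4) · |1 -5; -6 -1| = (-4)·(-1 − 30) = 124
Sum: (20) + (-38) + (124) = 106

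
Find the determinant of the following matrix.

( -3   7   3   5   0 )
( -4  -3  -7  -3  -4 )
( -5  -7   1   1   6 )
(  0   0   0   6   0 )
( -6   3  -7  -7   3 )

Expand along row 4 (it has 4 zeros):
  + (6) · M_44   where M_44 = det([-3 7 3 0; -4 -3 -7 -4; -5 -7 1 6; -6 3 -7 3]) = 4496
det = (+1)·(6)·(4496) = 26976

The determinant is 26976.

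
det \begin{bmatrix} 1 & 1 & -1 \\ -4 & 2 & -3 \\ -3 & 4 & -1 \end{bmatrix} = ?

Expand along row 1:
  + 1 · |2 -3; 4 -1| = 1·(-2 − (-12)) = 10
  − 1 · |-4 -3; -3 -1| = −1·(4 − 9) = 5
  + (-1) · |-4 2; -3 4| = (-1)·(-16 − (-6)) = 10
Sum: (10) + (5) + (10) = 25

25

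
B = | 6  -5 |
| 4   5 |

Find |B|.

det(B) = 6·5 − (-5)·4 = 30 − (-20) = 50

50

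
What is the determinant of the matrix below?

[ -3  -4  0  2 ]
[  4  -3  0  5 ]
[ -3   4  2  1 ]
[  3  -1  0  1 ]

-80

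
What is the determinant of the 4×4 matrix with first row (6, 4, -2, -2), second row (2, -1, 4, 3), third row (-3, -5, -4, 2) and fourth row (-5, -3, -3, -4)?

-584

Expand along row 1:
  + (6) · M_11   where M_11 = det([-1 4 3; -5 -4 2; -3 -3 -4]) = -117
  − (4) · M_12   where M_12 = det([2 4 3; -3 -4 2; -5 -3 -4]) = -77
  + (-2) · M_13   where M_13 = det([2 -1 3; -3 -5 2; -5 -3 -4]) = 26
  − (-2) · M_14   where M_14 = det([2 -1 4; -3 -5 -4; -5 -3 -3]) = -69
det = (+1)·(6)·(-117) + (-1)·(4)·(-77) + (+1)·(-2)·(26) + (-1)·(-2)·(-69) = -584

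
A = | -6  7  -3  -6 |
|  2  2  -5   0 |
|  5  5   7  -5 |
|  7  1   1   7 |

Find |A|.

-3470

Expand along row 2 (it has 1 zero):
  − (2) · M_21   where M_21 = det([7 -3 -6; 5 7 -5; 1 1 7]) = 510
  + (2) · M_22   where M_22 = det([-6 -3 -6; 5 7 -5; 7 1 7]) = 150
  − (-5) · M_23   where M_23 = det([-6 7 -6; 5 5 -5; 7 1 7]) = -550
det = (-1)·(2)·(510) + (+1)·(2)·(150) + (-1)·(-5)·(-550) = -3470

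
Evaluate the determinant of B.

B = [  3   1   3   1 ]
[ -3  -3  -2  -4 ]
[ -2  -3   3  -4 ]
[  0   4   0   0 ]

140

Expand along row 4 (it has 3 zeros):
  + (4) · M_42   where M_42 = det([3 3 1; -3 -2 -4; -2 3 -4]) = 35
det = (+1)·(4)·(35) = 140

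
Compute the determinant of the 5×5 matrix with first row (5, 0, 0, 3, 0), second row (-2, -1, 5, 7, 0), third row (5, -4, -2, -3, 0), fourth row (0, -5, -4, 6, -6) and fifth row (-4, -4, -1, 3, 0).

Expand along column 5 (it has 4 zeros):
  − (-6) · M_45   where M_45 = det([5 0 0 3; -2 -1 5 7; 5 -4 -2 -3; -4 -4 -1 3]) = 1060
det = (-1)·(-6)·(1060) = 6360

6360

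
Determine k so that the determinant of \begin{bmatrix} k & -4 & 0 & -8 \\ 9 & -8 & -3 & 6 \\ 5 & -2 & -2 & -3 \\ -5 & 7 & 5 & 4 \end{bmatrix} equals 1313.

Expanding along the column containing k, det(A) is linear in k: det(A) = (7)·k + (1320).
Set (7)·k + (1320) = 1313  ⇒  (7)·k = -7  ⇒  k = -1.

k = -1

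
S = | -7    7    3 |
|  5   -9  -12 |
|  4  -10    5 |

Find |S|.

Expand along column 1:
  + (-7) · |-9 -12; -10 5| = (-7)·(-45 − 120) = 1155
  − 5 · |7 3; -10 5| = −5·(35 − (-30)) = -325
  + 4 · |7 3; -9 -12| = 4·(-84 − (-27)) = -228
Sum: (1155) + (-325) + (-228) = 602

The determinant is 602.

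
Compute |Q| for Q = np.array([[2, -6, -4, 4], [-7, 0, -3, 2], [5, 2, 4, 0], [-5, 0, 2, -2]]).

det(Q) = 548

Expand along column 2 (it has 2 zeros):
  − (-6) · M_12   where M_12 = det([-7 -3 2; 5 4 0; -5 2 -2]) = 86
  − (2) · M_32   where M_32 = det([2 -4 4; -7 -3 2; -5 2 -2]) = -16
det = (-1)·(-6)·(86) + (-1)·(2)·(-16) = 548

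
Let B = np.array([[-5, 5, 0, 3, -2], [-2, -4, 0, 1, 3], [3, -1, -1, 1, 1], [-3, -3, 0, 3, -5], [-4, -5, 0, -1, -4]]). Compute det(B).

1047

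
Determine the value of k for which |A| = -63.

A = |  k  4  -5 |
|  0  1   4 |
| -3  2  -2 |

Expanding along the column containing k, det(A) is linear in k: det(A) = (-10)·k + (-63).
Set (-10)·k + (-63) = -63  ⇒  (-10)·k = 0  ⇒  k = 0.

k = 0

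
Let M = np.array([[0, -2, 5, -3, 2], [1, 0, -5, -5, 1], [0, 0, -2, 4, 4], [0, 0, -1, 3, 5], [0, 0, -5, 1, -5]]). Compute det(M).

-48

M is block upper-triangular with a 2×2 block and a 3×3 block on the diagonal, so its determinant equals the product of the determinants of the diagonal blocks.
det of the 2×2 block = 2
det of the 3×3 block = -24
det = (2)·(-24) = -48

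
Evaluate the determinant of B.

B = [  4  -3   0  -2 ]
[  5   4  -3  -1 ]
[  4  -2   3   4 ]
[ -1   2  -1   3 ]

Expand along row 1 (it has 1 zero):
  + (4) · M_11   where M_11 = det([4 -3 -1; -2 3 4; 2 -1 3]) = 14
  − (-3) · M_12   where M_12 = det([5 -3 -1; 4 3 4; -1 -1 3]) = 114
  − (-2) · M_14   where M_14 = det([5 4 -3; 4 -2 3; -1 2 -1]) = -34
det = (+1)·(4)·(14) + (-1)·(-3)·(114) + (-1)·(-2)·(-34) = 330

The determinant is 330.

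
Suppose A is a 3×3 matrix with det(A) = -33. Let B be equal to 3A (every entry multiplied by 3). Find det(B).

det(B) = -891

For a 3×3 matrix, det(3A) = 3^3·det(A) = 27·det(A).
det(B) = (27)·(-33) = -891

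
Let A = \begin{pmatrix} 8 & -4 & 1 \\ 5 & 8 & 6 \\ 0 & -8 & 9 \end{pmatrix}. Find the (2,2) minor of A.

Delete row 2 and column 2; the remaining 2×2 submatrix is [8 1; 0 9].
Its determinant is 8·9 − 1·0 = 72.

72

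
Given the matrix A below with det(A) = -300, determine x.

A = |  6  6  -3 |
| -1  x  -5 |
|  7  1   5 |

Expanding along the column containing x, det(A) is linear in x: det(A) = (51)·x + (-147).
Set (51)·x + (-147) = -300  ⇒  (51)·x = -153  ⇒  x = -3.

x = -3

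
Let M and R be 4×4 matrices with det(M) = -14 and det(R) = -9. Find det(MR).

det(MR) = det(M)·det(R) = (-14)·(-9) = 126

det(MR) = 126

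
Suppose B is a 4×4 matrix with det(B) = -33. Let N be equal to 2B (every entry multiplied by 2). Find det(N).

|N| = -528

For a 4×4 matrix, det(2B) = 2^4·det(B) = 16·det(B).
det(N) = (16)·(-33) = -528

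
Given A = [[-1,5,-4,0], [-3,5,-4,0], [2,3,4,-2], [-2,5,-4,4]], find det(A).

Expand along column 4 (it has 2 zeros):
  − (-2) · M_34   where M_34 = det([-1 5 -4; -3 5 -4; -2 5 -4]) = 0
  + (4) · M_44   where M_44 = det([-1 5 -4; -3 5 -4; 2 3 4]) = 64
det = (-1)·(-2)·(0) + (+1)·(4)·(64) = 256

The determinant is 256.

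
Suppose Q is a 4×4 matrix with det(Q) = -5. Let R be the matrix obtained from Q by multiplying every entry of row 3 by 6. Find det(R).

Scaling one row by 6 multiplies the determinant by 6.
det(R) = (6)·(-5) = -30

det(R) = -30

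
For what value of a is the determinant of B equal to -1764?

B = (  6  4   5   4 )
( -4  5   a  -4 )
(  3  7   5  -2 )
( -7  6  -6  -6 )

5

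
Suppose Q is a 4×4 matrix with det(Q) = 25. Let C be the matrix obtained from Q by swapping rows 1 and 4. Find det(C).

Swapping two rows multiplies the determinant by −1.
det(C) = (-1)·(25) = -25

|C| = -25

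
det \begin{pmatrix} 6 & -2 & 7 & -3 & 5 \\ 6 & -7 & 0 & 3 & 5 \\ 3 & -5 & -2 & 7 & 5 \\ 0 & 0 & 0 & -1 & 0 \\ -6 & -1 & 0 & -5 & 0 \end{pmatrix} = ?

-825

Expand along row 4 (it has 4 zeros):
  + (-1) · M_44   where M_44 = det([6 -2 7 5; 6 -7 0 5; 3 -5 -2 5; -6 -1 0 0]) = 825
det = (+1)·(-1)·(825) = -825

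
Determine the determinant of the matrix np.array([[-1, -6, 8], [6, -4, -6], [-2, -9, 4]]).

-354

Expand along row 1:
  + (-1) · |-4 -6; -9 4| = (-1)·(-16 − 54) = 70
  − (-6) · |6 -6; -2 4| = −(-6)·(24 − 12) = 72
  + 8 · |6 -4; -2 -9| = 8·(-54 − 8) = -496
Sum: (70) + (72) + (-496) = -354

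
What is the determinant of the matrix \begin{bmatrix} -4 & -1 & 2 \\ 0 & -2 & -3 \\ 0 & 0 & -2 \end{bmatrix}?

The determinant is -16.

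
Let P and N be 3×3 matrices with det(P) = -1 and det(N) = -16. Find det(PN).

det(PN) = det(P)·det(N) = (-1)·(-16) = 16

16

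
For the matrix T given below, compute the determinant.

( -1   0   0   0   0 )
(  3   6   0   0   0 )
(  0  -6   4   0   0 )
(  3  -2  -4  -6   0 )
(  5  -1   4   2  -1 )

T is lower triangular, so det(T) is the product of the diagonal entries:
det = (-1) · (6) · (4) · (-6) · (-1) = -144

det(T) = -144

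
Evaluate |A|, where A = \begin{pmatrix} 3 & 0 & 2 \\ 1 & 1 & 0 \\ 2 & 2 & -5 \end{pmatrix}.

|A| = -15

Expand along column 2:
  + 1 · |3 2; 2 -5| = 1·(-15 − 4) = -19
  − 2 · |3 2; 1 0| = −2·(0 − 2) = 4
Sum: (-19) + (4) = -15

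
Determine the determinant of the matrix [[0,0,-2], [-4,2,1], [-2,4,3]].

24

Expand along row 1:
  + (-2) · |-4 2; -2 4| = (-2)·(-16 − (-4)) = 24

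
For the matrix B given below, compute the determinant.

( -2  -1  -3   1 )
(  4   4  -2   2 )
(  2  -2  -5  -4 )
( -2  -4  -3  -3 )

Expand along row 1:
  + (-2) · M_11   where M_11 = det([4 -2 2; -2 -5 -4; -4 -3 -3]) = -36
  − (-1) · M_12   where M_12 = det([4 -2 2; 2 -5 -4; -2 -3 -3]) = -48
  + (-3) · M_13   where M_13 = det([4 4 2; 2 -2 -4; -2 -4 -3]) = -8
  − (1) · M_14   where M_14 = det([4 4 -2; 2 -2 -5; -2 -4 -3]) = 32
det = (+1)·(-2)·(-36) + (-1)·(-1)·(-48) + (+1)·(-3)·(-8) + (-1)·(1)·(32) = 16

16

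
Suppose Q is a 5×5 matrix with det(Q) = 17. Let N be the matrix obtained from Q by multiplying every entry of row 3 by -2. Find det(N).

-34

Scaling one row by -2 multiplies the determinant by -2.
det(N) = (-2)·(17) = -34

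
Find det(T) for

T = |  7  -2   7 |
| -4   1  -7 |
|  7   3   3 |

Expand along column 1:
  + 7 · |1 -7; 3 3| = 7·(3 − (-21)) = 168
  − (-4) · |-2 7; 3 3| = −(-4)·(-6 − 21) = -108
  + 7 · |-2 7; 1 -7| = 7·(14 − 7) = 49
Sum: (168) + (-108) + (49) = 109

109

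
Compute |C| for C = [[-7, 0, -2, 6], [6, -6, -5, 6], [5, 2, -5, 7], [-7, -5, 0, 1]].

det(C) = 415

Expand along row 1 (it has 1 zero):
  + (-7) · M_11   where M_11 = det([-6 -5 6; 2 -5 7; -5 0 1]) = 65
  + (-2) · M_13   where M_13 = det([6 -6 6; 5 2 7; -7 -5 1]) = 480
  − (6) · M_14   where M_14 = det([6 -6 -5; 5 2 -5; -7 -5 0]) = -305
det = (+1)·(-7)·(65) + (+1)·(-2)·(480) + (-1)·(6)·(-305) = 415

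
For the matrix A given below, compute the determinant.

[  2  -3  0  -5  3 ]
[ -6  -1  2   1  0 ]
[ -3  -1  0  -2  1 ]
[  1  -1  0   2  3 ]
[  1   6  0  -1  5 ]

Expand along column 3 (it has 4 zeros):
  − (2) · M_23   where M_23 = det([2 -3 -5 3; -3 -1 -2 1; 1 -1 2 3; 1 6 -1 5]) = -692
det = (-1)·(2)·(-692) = 1384

det(A) = 1384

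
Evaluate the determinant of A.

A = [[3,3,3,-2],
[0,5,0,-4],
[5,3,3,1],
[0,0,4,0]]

-164

Expand along row 4 (it has 3 zeros):
  − (4) · M_43   where M_43 = det([3 3 -2; 0 5 -4; 5 3 1]) = 41
det = (-1)·(4)·(41) = -164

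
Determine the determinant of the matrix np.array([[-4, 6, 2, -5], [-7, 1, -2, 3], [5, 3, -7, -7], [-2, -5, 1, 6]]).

Expand along row 1:
  + (-4) · M_11   where M_11 = det([1 -2 3; 3 -7 -7; -5 1 6]) = -165
  − (6) · M_12   where M_12 = det([-7 -2 3; 5 -7 -7; -2 1 6]) = 250
  + (2) · M_13   where M_13 = det([-7 1 3; 5 3 -7; -2 -5 6]) = 46
  − (-5) · M_14   where M_14 = det([-7 1 -2; 5 3 -7; -2 -5 1]) = 271
det = (+1)·(-4)·(-165) + (-1)·(6)·(250) + (+1)·(2)·(46) + (-1)·(-5)·(271) = 607

607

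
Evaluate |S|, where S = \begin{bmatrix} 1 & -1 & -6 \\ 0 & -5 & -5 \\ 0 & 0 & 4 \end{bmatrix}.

S is upper triangular, so det(S) is the product of the diagonal entries:
det = (1) · (-5) · (4) = -20

|S| = -20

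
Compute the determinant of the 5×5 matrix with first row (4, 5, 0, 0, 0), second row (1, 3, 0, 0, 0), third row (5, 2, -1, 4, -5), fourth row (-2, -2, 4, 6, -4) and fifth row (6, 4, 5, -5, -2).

The matrix is block lower-triangular with a 2×2 block and a 3×3 block on the diagonal, so its determinant equals the product of the determinants of the diagonal blocks.
det of the 2×2 block = 7
det of the 3×3 block = 234
det = (7)·(234) = 1638

The determinant is 1638.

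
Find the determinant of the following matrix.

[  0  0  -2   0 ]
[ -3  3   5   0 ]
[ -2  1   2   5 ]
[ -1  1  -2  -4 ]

24

Expand along row 1 (it has 3 zeros):
  + (-2) · M_13   where M_13 = det([-3 3 0; -2 1 5; -1 1 -4]) = -12
det = (+1)·(-2)·(-12) = 24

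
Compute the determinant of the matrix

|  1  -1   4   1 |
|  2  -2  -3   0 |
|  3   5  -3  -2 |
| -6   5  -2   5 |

591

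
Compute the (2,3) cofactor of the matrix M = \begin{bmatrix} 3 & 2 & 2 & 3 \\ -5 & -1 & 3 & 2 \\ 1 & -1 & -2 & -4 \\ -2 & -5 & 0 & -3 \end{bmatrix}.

50

Delete row 2 and column 3; the remaining 3×3 submatrix is [3 2 3; 1 -1 -4; -2 -5 -3].
Its determinant is -50.
The cofactor carries sign (−1)^(2+3) = −1, so C_{2,3} = −(-50) = 50.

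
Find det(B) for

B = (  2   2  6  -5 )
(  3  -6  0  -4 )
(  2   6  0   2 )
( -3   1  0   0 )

Expand along column 3 (it has 3 zeros):
  + (6) · M_13   where M_13 = det([3 -6 -4; 2 6 2; -3 1 0]) = -50
det = (+1)·(6)·(-50) = -300

-300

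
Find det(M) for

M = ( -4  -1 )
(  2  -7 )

det(M) = (-4)·(-7) − (-1)·2 = 28 − (-2) = 30

det(M) = 30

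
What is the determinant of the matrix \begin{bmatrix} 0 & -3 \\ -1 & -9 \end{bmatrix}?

The determinant is -3.

det = 0·(-9) − (-3)·(-1) = 0 − 3 = -3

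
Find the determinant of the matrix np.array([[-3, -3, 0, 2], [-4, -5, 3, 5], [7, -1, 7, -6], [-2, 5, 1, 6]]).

The determinant is 249.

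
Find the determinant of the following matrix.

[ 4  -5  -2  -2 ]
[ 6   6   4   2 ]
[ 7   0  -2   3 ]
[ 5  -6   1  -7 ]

Expand along row 3 (it has 1 zero):
  + (7) · M_31   where M_31 = det([-5 -2 -2; 6 4 2; -6 1 -7]) = 30
  + (-2) · M_33   where M_33 = det([4 -5 -2; 6 6 2; 5 -6 -7]) = -248
  − (3) · M_34   where M_34 = det([4 -5 -2; 6 6 4; 5 -6 1]) = 182
det = (+1)·(7)·(30) + (+1)·(-2)·(-248) + (-1)·(3)·(182) = 160

The determinant is 160.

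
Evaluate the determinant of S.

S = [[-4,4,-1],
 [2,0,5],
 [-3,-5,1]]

|S| = -158

Expand along row 2:
  − 2 · |4 -1; -5 1| = −2·(4 − 5) = 2
  − 5 · |-4 4; -3 -5| = −5·(20 − (-12)) = -160
Sum: (2) + (-160) = -158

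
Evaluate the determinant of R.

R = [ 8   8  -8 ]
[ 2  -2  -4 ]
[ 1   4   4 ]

-112

Expand along column 1:
  + 8 · |-2 -4; 4 4| = 8·(-8 − (-16)) = 64
  − 2 · |8 -8; 4 4| = −2·(32 − (-32)) = -128
  + 1 · |8 -8; -2 -4| = 1·(-32 − 16) = -48
Sum: (64) + (-128) + (-48) = -112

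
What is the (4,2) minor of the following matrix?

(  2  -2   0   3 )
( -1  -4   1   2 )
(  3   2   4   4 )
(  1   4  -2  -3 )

Delete row 4 and column 2; the remaining 3×3 submatrix is [2 0 3; -1 1 2; 3 4 4].
Its determinant is -29.

The minor is -29.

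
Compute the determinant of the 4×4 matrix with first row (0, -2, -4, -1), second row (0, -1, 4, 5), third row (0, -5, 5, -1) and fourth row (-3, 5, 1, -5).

441

Expand along column 1 (it has 3 zeros):
  − (-3) · M_41   where M_41 = det([-2 -4 -1; -1 4 5; -5 5 -1]) = 147
det = (-1)·(-3)·(147) = 441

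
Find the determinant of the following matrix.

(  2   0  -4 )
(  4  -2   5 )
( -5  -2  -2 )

The determinant is 100.

Expand along column 2:
  + (-2) · |2 -4; -5 -2| = (-2)·(-4 − 20) = 48
  − (-2) · |2 -4; 4 5| = −(-2)·(10 − (-16)) = 52
Sum: (48) + (52) = 100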